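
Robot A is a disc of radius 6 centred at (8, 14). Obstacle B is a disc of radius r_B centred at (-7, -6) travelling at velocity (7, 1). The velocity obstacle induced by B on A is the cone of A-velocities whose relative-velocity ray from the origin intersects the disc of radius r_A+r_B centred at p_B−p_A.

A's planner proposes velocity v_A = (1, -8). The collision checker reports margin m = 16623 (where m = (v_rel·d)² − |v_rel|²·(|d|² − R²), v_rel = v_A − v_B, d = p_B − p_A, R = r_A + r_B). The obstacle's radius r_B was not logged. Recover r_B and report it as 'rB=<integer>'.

m = 16623
d = (-15, -20);  v_rel = (-6, -9),  |v_rel|² = 117
v_rel×d = (-6)·(-20) − (-9)·(-15) = -15
since m = R²·117 − (-15)²:  R² = (225 + 16623) / 117 = 144
R = √144 = 12  ⇒  r_B = 12 − 6 = 6

rB=6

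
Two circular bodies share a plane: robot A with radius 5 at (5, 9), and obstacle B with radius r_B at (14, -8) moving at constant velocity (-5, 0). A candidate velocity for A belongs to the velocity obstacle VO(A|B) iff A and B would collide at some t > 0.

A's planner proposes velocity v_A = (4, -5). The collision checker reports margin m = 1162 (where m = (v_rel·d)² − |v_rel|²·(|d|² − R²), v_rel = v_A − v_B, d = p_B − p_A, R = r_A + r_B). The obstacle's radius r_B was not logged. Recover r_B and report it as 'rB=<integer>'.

m = 1162
d = (9, -17);  v_rel = (9, -5),  |v_rel|² = 106
v_rel×d = (9)·(-17) − (-5)·(9) = -108
since m = R²·106 − (-108)²:  R² = (11664 + 1162) / 106 = 121
R = √121 = 11  ⇒  r_B = 11 − 5 = 6

rB=6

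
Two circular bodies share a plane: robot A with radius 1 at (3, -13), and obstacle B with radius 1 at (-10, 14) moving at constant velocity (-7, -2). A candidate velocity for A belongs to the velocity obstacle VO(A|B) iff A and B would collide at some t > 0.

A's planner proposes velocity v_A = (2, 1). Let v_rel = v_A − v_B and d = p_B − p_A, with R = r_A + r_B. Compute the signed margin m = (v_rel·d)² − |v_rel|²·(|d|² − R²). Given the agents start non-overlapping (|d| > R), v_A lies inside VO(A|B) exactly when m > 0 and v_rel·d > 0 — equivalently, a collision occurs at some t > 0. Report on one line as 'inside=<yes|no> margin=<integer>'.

d = (-13, 27),  |d|² = 898;  R = 1+1 = 2,  c = 898−2² = 894
v_rel = (9, 3),  |v_rel|² = 90;  v_rel·d = (9)·(-13) + (3)·(27) = -36
90·t² + 72·t + 894 = 0  ⇒  m = (-36)² − 90·894 = -79164
m = -79164 < 0,  v_rel·d = -36 < 0  ⇒  outside

inside=no margin=-79164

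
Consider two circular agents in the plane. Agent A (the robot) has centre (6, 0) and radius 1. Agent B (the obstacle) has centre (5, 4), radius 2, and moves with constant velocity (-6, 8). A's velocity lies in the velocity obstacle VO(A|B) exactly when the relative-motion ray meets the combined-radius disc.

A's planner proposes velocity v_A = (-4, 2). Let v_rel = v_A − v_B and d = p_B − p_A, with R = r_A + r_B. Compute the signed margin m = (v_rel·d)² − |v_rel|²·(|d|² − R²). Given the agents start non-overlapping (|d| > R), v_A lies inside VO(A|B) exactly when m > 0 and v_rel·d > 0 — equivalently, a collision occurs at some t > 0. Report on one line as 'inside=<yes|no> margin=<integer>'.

d = (-1, 4),  |d|² = 17;  R = 1+2 = 3,  c = 17−3² = 8
v_rel = (2, -6),  |v_rel|² = 40;  v_rel·d = (2)·(-1) + (-6)·(4) = -26
40·t² + 52·t + 8 = 0  ⇒  m = (-26)² − 40·8 = 356
m = 356 > 0,  v_rel·d = -26 < 0  ⇒  outside

inside=no margin=356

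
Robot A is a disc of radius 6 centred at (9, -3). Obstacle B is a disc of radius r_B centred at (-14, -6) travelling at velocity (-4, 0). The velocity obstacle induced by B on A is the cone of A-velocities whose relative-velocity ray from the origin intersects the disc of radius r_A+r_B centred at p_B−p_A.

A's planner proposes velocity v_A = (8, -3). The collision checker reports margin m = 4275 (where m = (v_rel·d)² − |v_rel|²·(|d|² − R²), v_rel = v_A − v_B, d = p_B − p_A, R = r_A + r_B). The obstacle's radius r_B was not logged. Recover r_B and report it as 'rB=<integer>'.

m = 4275
d = (-23, -3);  v_rel = (12, -3),  |v_rel|² = 153
v_rel×d = (12)·(-3) − (-3)·(-23) = -105
since m = R²·153 − (-105)²:  R² = (11025 + 4275) / 153 = 100
R = √100 = 10  ⇒  r_B = 10 − 6 = 4

rB=4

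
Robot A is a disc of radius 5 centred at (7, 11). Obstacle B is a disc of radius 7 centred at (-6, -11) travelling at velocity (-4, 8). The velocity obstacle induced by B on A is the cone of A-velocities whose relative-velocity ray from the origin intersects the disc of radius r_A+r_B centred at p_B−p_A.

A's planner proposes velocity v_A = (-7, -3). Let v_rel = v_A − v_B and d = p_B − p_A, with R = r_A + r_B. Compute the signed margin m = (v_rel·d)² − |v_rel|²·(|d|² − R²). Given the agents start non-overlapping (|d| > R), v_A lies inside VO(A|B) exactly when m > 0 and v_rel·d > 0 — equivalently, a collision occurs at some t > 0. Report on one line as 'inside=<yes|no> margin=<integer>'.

d = (-13, -22),  |d|² = 653;  R = 5+7 = 12,  c = 653−12² = 509
v_rel = (-3, -11),  |v_rel|² = 130;  v_rel·d = (-3)·(-13) + (-11)·(-22) = 281
130·t² − 562·t + 509 = 0  ⇒  m = 281² − 130·509 = 12791
m = 12791 > 0,  v_rel·d = 281 > 0  ⇒  inside

inside=yes margin=12791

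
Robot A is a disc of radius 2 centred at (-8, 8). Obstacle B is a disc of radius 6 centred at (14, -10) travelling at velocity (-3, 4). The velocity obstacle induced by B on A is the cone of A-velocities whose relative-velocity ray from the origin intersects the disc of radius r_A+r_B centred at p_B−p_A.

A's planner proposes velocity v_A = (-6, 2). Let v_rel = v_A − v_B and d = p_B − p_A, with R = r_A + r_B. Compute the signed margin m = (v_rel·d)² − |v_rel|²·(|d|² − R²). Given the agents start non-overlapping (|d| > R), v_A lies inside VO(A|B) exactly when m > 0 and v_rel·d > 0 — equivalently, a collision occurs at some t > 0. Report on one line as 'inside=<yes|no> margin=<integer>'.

d = (22, -18),  |d|² = 808;  R = 2+6 = 8,  c = 808−8² = 744
v_rel = (-3, -2),  |v_rel|² = 13;  v_rel·d = (-3)·(22) + (-2)·(-18) = -30
13·t² + 60·t + 744 = 0  ⇒  m = (-30)² − 13·744 = -8772
m = -8772 < 0,  v_rel·d = -30 < 0  ⇒  outside

inside=no margin=-8772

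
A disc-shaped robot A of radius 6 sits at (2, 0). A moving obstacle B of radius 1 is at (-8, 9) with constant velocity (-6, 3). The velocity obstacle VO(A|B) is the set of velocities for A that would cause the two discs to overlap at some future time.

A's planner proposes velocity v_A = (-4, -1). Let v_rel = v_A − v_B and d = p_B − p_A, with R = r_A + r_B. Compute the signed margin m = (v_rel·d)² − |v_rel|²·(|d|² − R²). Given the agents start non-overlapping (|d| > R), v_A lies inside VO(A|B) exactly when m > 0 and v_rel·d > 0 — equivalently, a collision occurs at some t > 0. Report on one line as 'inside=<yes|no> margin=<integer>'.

d = (-10, 9),  |d|² = 181;  R = 6+1 = 7,  c = 181−7² = 132
v_rel = (2, -4),  |v_rel|² = 20;  v_rel·d = (2)·(-10) + (-4)·(9) = -56
20·t² + 112·t + 132 = 0  ⇒  m = (-56)² − 20·132 = 496
m = 496 > 0,  v_rel·d = -56 < 0  ⇒  outside

inside=no margin=496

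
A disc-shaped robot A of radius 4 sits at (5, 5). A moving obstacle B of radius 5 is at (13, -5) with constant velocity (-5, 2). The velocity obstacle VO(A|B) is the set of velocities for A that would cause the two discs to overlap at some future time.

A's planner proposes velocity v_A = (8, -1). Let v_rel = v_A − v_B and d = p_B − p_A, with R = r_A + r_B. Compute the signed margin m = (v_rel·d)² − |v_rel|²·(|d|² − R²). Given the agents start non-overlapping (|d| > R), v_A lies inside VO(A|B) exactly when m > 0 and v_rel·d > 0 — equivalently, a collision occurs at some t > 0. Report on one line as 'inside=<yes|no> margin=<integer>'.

d = (8, -10),  |d|² = 164;  R = 4+5 = 9,  c = 164−9² = 83
v_rel = (13, -3),  |v_rel|² = 178;  v_rel·d = (13)·(8) + (-3)·(-10) = 134
178·t² − 268·t + 83 = 0  ⇒  m = 134² − 178·83 = 3182
m = 3182 > 0,  v_rel·d = 134 > 0  ⇒  inside

inside=yes margin=3182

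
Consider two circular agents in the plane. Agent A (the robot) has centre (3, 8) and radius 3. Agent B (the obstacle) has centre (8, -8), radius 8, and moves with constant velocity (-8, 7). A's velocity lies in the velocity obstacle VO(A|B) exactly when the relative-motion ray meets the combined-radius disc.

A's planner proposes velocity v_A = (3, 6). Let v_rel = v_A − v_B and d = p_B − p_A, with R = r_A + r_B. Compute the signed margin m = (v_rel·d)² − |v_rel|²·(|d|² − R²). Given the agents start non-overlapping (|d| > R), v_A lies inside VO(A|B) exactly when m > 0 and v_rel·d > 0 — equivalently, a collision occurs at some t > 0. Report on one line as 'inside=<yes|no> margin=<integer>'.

d = (5, -16),  |d|² = 281;  R = 3+8 = 11,  c = 281−11² = 160
v_rel = (11, -1),  |v_rel|² = 122;  v_rel·d = (11)·(5) + (-1)·(-16) = 71
122·t² − 142·t + 160 = 0  ⇒  m = 71² − 122·160 = -14479
m = -14479 < 0,  v_rel·d = 71 > 0  ⇒  outside

inside=no margin=-14479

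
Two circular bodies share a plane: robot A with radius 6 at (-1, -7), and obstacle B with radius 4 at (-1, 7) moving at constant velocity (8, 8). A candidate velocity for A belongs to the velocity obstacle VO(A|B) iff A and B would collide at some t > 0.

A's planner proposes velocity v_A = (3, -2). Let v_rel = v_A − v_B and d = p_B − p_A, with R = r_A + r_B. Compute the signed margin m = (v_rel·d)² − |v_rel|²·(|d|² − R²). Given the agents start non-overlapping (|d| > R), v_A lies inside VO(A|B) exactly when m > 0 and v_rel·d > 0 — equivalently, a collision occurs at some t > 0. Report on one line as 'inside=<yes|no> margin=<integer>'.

d = (0, 14),  |d|² = 196;  R = 6+4 = 10,  c = 196−10² = 96
v_rel = (-5, -10),  |v_rel|² = 125;  v_rel·d = (-5)·(0) + (-10)·(14) = -140
125·t² + 280·t + 96 = 0  ⇒  m = (-140)² − 125·96 = 7600
m = 7600 > 0,  v_rel·d = -140 < 0  ⇒  outside

inside=no margin=7600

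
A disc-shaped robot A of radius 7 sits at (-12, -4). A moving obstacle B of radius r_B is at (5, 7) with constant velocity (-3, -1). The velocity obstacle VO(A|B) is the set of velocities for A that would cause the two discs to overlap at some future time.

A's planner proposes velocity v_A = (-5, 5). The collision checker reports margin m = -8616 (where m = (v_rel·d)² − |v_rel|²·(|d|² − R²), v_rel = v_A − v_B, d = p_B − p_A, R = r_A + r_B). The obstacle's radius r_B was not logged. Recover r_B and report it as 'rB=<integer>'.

m = -8616
d = (17, 11);  v_rel = (-2, 6),  |v_rel|² = 40
v_rel×d = (-2)·(11) − (6)·(17) = -124
since m = R²·40 − (-124)²:  R² = (15376 + -8616) / 40 = 169
R = √169 = 13  ⇒  r_B = 13 − 7 = 6

rB=6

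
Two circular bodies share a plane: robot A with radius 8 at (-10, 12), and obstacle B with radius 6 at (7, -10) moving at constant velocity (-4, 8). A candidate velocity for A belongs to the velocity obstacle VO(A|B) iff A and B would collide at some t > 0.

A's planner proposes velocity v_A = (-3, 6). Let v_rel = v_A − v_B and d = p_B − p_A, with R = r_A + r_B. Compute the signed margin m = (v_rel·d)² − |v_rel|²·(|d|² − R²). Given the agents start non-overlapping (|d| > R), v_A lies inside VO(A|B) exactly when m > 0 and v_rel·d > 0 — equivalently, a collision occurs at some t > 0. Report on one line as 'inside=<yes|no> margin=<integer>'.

d = (17, -22),  |d|² = 773;  R = 8+6 = 14,  c = 773−14² = 577
v_rel = (1, -2),  |v_rel|² = 5;  v_rel·d = (1)·(17) + (-2)·(-22) = 61
5·t² − 122·t + 577 = 0  ⇒  m = 61² − 5·577 = 836
m = 836 > 0,  v_rel·d = 61 > 0  ⇒  inside

inside=yes margin=836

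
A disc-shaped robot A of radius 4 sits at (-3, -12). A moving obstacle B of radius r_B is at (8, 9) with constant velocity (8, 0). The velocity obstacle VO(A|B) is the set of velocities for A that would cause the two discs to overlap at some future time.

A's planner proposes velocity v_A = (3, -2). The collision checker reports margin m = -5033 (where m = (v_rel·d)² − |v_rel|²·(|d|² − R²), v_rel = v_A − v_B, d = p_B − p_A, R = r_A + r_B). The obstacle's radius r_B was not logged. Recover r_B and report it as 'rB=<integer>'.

m = -5033
d = (11, 21);  v_rel = (-5, -2),  |v_rel|² = 29
v_rel×d = (-5)·(21) − (-2)·(11) = -83
since m = R²·29 − (-83)²:  R² = (6889 + -5033) / 29 = 64
R = √64 = 8  ⇒  r_B = 8 − 4 = 4

rB=4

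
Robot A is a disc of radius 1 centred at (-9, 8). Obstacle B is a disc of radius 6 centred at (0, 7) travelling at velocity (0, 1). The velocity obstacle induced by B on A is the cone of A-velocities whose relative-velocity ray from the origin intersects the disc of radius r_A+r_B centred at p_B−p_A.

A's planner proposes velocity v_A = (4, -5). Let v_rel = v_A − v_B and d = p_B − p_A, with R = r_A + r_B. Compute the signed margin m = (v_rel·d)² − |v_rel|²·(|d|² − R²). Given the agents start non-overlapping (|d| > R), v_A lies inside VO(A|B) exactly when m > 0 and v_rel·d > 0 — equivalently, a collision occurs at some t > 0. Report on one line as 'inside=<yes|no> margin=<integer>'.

d = (9, -1),  |d|² = 82;  R = 1+6 = 7,  c = 82−7² = 33
v_rel = (4, -6),  |v_rel|² = 52;  v_rel·d = (4)·(9) + (-6)·(-1) = 42
52·t² − 84·t + 33 = 0  ⇒  m = 42² − 52·33 = 48
m = 48 > 0,  v_rel·d = 42 > 0  ⇒  inside

inside=yes margin=48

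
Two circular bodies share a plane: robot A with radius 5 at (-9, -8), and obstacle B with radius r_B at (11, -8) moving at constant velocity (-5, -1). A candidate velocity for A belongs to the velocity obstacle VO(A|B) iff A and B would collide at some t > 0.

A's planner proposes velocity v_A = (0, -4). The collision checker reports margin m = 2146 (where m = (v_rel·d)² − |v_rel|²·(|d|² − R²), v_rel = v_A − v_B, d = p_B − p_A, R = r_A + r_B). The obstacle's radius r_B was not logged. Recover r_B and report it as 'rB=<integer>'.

m = 2146
d = (20, 0);  v_rel = (5, -3),  |v_rel|² = 34
v_rel×d = (5)·(0) − (-3)·(20) = 60
since m = R²·34 − 60²:  R² = (3600 + 2146) / 34 = 169
R = √169 = 13  ⇒  r_B = 13 − 5 = 8

rB=8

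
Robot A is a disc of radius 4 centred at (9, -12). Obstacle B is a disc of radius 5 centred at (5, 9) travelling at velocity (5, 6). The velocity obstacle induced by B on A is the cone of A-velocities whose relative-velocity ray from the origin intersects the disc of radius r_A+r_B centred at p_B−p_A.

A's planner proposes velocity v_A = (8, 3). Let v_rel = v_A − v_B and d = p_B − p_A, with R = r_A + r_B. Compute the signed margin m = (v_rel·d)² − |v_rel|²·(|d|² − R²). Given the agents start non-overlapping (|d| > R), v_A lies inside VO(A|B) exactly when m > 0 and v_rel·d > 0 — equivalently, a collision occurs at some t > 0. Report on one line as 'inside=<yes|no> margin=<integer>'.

d = (-4, 21),  |d|² = 457;  R = 4+5 = 9,  c = 457−9² = 376
v_rel = (3, -3),  |v_rel|² = 18;  v_rel·d = (3)·(-4) + (-3)·(21) = -75
18·t² + 150·t + 376 = 0  ⇒  m = (-75)² − 18·376 = -1143
m = -1143 < 0,  v_rel·d = -75 < 0  ⇒  outside

inside=no margin=-1143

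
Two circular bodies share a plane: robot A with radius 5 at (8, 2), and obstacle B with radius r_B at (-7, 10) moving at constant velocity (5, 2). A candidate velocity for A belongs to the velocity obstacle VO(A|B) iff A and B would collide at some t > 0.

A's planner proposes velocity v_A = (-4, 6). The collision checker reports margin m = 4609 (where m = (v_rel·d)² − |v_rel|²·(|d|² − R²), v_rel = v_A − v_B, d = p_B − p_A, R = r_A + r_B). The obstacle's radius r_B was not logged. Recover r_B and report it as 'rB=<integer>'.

m = 4609
d = (-15, 8);  v_rel = (-9, 4),  |v_rel|² = 97
v_rel×d = (-9)·(8) − (4)·(-15) = -12
since m = R²·97 − (-12)²:  R² = (144 + 4609) / 97 = 49
R = √49 = 7  ⇒  r_B = 7 − 5 = 2

rB=2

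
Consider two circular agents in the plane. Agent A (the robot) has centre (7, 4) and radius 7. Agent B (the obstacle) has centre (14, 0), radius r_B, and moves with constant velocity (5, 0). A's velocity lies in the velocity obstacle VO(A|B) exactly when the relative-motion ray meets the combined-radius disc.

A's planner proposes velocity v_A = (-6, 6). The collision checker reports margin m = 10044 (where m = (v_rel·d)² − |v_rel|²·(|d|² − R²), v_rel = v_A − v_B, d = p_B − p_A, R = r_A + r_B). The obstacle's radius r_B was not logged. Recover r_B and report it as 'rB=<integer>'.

m = 10044
d = (7, -4);  v_rel = (-11, 6),  |v_rel|² = 157
v_rel×d = (-11)·(-4) − (6)·(7) = 2
since m = R²·157 − 2²:  R² = (4 + 10044) / 157 = 64
R = √64 = 8  ⇒  r_B = 8 − 7 = 1

rB=1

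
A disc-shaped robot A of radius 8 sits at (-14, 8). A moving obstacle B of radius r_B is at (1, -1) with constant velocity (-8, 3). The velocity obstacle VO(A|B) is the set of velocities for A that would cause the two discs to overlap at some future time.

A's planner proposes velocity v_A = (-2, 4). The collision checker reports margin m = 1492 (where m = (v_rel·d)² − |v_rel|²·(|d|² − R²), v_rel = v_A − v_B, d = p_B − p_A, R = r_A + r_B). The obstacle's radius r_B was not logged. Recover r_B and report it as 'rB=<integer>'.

m = 1492
d = (15, -9);  v_rel = (6, 1),  |v_rel|² = 37
v_rel×d = (6)·(-9) − (1)·(15) = -69
since m = R²·37 − (-69)²:  R² = (4761 + 1492) / 37 = 169
R = √169 = 13  ⇒  r_B = 13 − 8 = 5

rB=5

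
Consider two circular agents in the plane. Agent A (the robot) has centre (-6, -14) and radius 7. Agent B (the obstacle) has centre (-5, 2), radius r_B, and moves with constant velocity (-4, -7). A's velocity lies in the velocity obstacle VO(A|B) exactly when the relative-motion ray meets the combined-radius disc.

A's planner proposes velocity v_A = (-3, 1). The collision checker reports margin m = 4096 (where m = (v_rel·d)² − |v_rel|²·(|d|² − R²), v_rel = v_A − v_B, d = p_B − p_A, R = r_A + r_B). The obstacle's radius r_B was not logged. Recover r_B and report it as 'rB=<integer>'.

m = 4096
d = (1, 16);  v_rel = (1, 8),  |v_rel|² = 65
v_rel×d = (1)·(16) − (8)·(1) = 8
since m = R²·65 − 8²:  R² = (64 + 4096) / 65 = 64
R = √64 = 8  ⇒  r_B = 8 − 7 = 1

rB=1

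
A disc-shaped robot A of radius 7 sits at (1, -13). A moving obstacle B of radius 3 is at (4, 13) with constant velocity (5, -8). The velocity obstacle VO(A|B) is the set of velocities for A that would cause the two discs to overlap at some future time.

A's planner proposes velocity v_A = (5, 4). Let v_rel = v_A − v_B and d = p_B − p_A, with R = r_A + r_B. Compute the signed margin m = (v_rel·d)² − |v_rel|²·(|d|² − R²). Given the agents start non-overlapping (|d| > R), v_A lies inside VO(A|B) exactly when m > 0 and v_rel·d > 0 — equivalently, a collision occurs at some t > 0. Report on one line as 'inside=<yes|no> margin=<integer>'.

d = (3, 26),  |d|² = 685;  R = 7+3 = 10,  c = 685−10² = 585
v_rel = (0, 12),  |v_rel|² = 144;  v_rel·d = (0)·(3) + (12)·(26) = 312
144·t² − 624·t + 585 = 0  ⇒  m = 312² − 144·585 = 13104
m = 13104 > 0,  v_rel·d = 312 > 0  ⇒  inside

inside=yes margin=13104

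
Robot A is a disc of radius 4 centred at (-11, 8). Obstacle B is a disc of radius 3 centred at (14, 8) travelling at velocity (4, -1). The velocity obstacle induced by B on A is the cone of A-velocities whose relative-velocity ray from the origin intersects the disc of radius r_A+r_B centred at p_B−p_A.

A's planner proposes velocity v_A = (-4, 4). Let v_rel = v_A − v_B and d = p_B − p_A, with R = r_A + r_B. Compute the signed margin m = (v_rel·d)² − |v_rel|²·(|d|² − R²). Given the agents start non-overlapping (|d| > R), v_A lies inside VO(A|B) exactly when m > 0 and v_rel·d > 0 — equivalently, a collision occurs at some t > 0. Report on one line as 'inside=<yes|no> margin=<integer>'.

d = (25, 0),  |d|² = 625;  R = 4+3 = 7,  c = 625−7² = 576
v_rel = (-8, 5),  |v_rel|² = 89;  v_rel·d = (-8)·(25) + (5)·(0) = -200
89·t² + 400·t + 576 = 0  ⇒  m = (-200)² − 89·576 = -11264
m = -11264 < 0,  v_rel·d = -200 < 0  ⇒  outside

inside=no margin=-11264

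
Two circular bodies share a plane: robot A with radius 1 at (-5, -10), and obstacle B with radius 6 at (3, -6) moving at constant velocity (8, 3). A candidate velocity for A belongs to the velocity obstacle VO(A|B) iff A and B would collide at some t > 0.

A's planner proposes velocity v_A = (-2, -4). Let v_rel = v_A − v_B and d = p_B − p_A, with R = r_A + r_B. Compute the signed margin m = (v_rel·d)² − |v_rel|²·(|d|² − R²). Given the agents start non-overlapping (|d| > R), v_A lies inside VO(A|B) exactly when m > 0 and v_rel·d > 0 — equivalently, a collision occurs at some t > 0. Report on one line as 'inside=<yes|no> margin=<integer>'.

d = (8, 4),  |d|² = 80;  R = 1+6 = 7,  c = 80−7² = 31
v_rel = (-10, -7),  |v_rel|² = 149;  v_rel·d = (-10)·(8) + (-7)·(4) = -108
149·t² + 216·t + 31 = 0  ⇒  m = (-108)² − 149·31 = 7045
m = 7045 > 0,  v_rel·d = -108 < 0  ⇒  outside

inside=no margin=7045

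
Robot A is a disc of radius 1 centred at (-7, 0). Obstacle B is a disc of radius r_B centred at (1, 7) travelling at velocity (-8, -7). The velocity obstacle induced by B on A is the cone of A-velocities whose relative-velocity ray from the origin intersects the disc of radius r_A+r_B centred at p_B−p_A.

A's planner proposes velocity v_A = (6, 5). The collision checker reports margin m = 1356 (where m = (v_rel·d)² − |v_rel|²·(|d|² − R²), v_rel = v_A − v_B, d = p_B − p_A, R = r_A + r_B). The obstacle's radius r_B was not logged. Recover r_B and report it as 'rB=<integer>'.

m = 1356
d = (8, 7);  v_rel = (14, 12),  |v_rel|² = 340
v_rel×d = (14)·(7) − (12)·(8) = 2
since m = R²·340 − 2²:  R² = (4 + 1356) / 340 = 4
R = √4 = 2  ⇒  r_B = 2 − 1 = 1

rB=1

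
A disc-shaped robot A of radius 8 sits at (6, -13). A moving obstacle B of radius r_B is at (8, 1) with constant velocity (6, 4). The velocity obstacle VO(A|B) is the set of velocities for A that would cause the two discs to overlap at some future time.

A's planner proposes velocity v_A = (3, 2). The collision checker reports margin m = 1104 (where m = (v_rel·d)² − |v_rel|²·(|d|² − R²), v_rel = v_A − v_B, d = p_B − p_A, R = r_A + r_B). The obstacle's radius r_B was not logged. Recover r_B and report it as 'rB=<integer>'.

m = 1104
d = (2, 14);  v_rel = (-3, -2),  |v_rel|² = 13
v_rel×d = (-3)·(14) − (-2)·(2) = -38
since m = R²·13 − (-38)²:  R² = (1444 + 1104) / 13 = 196
R = √196 = 14  ⇒  r_B = 14 − 8 = 6

rB=6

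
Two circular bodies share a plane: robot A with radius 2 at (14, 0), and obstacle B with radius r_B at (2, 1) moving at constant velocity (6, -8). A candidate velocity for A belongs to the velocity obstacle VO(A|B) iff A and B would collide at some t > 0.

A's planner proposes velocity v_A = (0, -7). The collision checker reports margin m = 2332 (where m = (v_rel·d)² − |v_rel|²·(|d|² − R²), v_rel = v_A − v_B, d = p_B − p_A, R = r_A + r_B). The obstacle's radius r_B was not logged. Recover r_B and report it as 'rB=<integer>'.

m = 2332
d = (-12, 1);  v_rel = (-6, 1),  |v_rel|² = 37
v_rel×d = (-6)·(1) − (1)·(-12) = 6
since m = R²·37 − 6²:  R² = (36 + 2332) / 37 = 64
R = √64 = 8  ⇒  r_B = 8 − 2 = 6

rB=6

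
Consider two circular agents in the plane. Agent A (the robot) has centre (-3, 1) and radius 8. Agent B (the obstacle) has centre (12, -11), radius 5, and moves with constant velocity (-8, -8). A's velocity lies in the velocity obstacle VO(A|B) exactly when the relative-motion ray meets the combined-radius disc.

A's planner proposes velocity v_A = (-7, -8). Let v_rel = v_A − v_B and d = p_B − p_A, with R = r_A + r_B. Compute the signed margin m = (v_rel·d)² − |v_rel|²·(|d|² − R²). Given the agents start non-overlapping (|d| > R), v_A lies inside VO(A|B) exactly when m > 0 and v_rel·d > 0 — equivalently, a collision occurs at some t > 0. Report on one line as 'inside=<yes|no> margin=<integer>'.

d = (15, -12),  |d|² = 369;  R = 8+5 = 13,  c = 369−13² = 200
v_rel = (1, 0),  |v_rel|² = 1;  v_rel·d = (1)·(15) + (0)·(-12) = 15
1·t² − 30·t + 200 = 0  ⇒  m = 15² − 1·200 = 25
m = 25 > 0,  v_rel·d = 15 > 0  ⇒  inside

inside=yes margin=25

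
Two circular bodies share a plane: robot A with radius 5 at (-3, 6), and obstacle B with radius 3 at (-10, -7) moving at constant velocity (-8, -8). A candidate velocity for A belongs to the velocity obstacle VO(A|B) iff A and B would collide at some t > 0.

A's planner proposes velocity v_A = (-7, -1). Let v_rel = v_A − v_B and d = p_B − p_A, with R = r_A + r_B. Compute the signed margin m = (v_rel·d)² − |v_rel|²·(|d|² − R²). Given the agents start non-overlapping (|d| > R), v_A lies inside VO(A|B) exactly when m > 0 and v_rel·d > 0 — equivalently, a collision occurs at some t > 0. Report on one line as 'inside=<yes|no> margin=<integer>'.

d = (-7, -13),  |d|² = 218;  R = 5+3 = 8,  c = 218−8² = 154
v_rel = (1, 7),  |v_rel|² = 50;  v_rel·d = (1)·(-7) + (7)·(-13) = -98
50·t² + 196·t + 154 = 0  ⇒  m = (-98)² − 50·154 = 1904
m = 1904 > 0,  v_rel·d = -98 < 0  ⇒  outside

inside=no margin=1904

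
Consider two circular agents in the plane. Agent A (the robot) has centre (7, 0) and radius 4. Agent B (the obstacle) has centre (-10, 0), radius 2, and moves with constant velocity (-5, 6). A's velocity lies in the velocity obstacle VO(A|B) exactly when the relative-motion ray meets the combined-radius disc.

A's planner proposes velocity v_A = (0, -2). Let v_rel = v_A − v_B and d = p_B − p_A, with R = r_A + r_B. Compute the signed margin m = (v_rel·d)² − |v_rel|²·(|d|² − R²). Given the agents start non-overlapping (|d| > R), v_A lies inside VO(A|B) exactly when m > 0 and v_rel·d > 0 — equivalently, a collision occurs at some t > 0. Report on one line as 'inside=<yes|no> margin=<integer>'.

d = (-17, 0),  |d|² = 289;  R = 4+2 = 6,  c = 289−6² = 253
v_rel = (5, -8),  |v_rel|² = 89;  v_rel·d = (5)·(-17) + (-8)·(0) = -85
89·t² + 170·t + 253 = 0  ⇒  m = (-85)² − 89·253 = -15292
m = -15292 < 0,  v_rel·d = -85 < 0  ⇒  outside

inside=no margin=-15292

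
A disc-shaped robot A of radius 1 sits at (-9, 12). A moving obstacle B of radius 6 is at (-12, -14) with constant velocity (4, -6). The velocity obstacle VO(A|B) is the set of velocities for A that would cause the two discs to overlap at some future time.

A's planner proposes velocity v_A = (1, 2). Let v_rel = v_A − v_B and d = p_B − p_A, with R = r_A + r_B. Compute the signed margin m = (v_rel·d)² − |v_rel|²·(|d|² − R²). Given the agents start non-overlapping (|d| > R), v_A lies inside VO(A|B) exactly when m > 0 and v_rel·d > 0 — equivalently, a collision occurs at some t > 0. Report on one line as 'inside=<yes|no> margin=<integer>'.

d = (-3, -26),  |d|² = 685;  R = 1+6 = 7,  c = 685−7² = 636
v_rel = (-3, 8),  |v_rel|² = 73;  v_rel·d = (-3)·(-3) + (8)·(-26) = -199
73·t² + 398·t + 636 = 0  ⇒  m = (-199)² − 73·636 = -6827
m = -6827 < 0,  v_rel·d = -199 < 0  ⇒  outside

inside=no margin=-6827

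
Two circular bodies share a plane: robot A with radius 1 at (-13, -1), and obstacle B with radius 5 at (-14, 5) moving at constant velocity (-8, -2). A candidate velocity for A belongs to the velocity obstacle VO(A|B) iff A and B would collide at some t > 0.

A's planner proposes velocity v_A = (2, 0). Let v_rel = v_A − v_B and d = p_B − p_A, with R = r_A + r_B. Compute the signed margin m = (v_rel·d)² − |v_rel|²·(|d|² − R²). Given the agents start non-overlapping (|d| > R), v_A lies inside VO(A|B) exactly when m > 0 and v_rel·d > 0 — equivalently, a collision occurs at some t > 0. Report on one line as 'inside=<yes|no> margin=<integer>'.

d = (-1, 6),  |d|² = 37;  R = 1+5 = 6,  c = 37−6² = 1
v_rel = (10, 2),  |v_rel|² = 104;  v_rel·d = (10)·(-1) + (2)·(6) = 2
104·t² − 4·t + 1 = 0  ⇒  m = 2² − 104·1 = -100
m = -100 < 0,  v_rel·d = 2 > 0  ⇒  outside

inside=no margin=-100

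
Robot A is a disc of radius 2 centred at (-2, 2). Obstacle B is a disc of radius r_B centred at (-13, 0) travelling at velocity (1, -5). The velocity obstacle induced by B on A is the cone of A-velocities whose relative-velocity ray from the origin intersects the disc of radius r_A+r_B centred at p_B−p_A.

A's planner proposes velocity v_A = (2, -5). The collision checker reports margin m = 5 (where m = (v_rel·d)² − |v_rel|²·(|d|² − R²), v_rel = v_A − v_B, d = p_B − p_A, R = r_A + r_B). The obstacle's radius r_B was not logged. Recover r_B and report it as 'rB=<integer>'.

m = 5
d = (-11, -2);  v_rel = (1, 0),  |v_rel|² = 1
v_rel×d = (1)·(-2) − (0)·(-11) = -2
since m = R²·1 − (-2)²:  R² = (4 + 5) / 1 = 9
R = √9 = 3  ⇒  r_B = 3 − 2 = 1

rB=1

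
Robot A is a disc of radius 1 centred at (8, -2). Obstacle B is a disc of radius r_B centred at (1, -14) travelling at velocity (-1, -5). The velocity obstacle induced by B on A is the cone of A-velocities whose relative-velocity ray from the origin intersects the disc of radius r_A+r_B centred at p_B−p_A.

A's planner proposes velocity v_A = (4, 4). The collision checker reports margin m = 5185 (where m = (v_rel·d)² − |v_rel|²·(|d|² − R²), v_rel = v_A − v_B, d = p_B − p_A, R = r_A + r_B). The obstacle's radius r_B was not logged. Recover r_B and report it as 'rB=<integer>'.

m = 5185
d = (-7, -12);  v_rel = (5, 9),  |v_rel|² = 106
v_rel×d = (5)·(-12) − (9)·(-7) = 3
since m = R²·106 − 3²:  R² = (9 + 5185) / 106 = 49
R = √49 = 7  ⇒  r_B = 7 − 1 = 6

rB=6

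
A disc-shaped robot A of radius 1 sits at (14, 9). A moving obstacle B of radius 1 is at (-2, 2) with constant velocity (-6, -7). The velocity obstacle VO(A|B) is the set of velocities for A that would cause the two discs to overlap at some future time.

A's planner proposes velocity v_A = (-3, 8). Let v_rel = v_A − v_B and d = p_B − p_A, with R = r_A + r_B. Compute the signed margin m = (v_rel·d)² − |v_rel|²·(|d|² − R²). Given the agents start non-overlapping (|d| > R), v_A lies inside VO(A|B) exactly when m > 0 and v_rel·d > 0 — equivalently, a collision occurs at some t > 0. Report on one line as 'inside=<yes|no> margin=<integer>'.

d = (-16, -7),  |d|² = 305;  R = 1+1 = 2,  c = 305−2² = 301
v_rel = (3, 15),  |v_rel|² = 234;  v_rel·d = (3)·(-16) + (15)·(-7) = -153
234·t² + 306·t + 301 = 0  ⇒  m = (-153)² − 234·301 = -47025
m = -47025 < 0,  v_rel·d = -153 < 0  ⇒  outside

inside=no margin=-47025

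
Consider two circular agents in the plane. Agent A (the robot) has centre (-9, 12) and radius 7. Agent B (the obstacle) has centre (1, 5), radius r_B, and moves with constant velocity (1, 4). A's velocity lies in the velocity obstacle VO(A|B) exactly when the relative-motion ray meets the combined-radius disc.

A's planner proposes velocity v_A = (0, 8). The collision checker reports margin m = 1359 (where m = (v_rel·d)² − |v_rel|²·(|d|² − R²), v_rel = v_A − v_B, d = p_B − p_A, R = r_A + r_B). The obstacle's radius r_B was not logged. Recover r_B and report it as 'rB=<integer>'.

m = 1359
d = (10, -7);  v_rel = (-1, 4),  |v_rel|² = 17
v_rel×d = (-1)·(-7) − (4)·(10) = -33
since m = R²·17 − (-33)²:  R² = (1089 + 1359) / 17 = 144
R = √144 = 12  ⇒  r_B = 12 − 7 = 5

rB=5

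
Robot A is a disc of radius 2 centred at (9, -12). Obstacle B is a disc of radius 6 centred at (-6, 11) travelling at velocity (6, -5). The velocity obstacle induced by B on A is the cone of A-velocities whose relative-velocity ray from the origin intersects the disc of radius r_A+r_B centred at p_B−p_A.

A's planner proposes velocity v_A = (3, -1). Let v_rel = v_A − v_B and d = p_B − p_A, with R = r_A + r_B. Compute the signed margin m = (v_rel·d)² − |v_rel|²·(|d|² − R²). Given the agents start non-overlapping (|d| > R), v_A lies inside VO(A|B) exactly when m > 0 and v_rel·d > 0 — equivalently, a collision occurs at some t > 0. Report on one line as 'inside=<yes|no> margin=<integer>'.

d = (-15, 23),  |d|² = 754;  R = 2+6 = 8,  c = 754−8² = 690
v_rel = (-3, 4),  |v_rel|² = 25;  v_rel·d = (-3)·(-15) + (4)·(23) = 137
25·t² − 274·t + 690 = 0  ⇒  m = 137² − 25·690 = 1519
m = 1519 > 0,  v_rel·d = 137 > 0  ⇒  inside

inside=yes margin=1519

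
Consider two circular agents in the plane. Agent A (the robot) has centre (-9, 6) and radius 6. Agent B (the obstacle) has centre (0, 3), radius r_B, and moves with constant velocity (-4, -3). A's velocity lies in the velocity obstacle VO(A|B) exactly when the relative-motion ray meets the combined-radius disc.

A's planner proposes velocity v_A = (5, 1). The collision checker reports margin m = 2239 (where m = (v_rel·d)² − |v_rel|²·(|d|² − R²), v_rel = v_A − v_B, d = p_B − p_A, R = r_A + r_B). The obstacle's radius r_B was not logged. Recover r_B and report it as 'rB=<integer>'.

m = 2239
d = (9, -3);  v_rel = (9, 4),  |v_rel|² = 97
v_rel×d = (9)·(-3) − (4)·(9) = -63
since m = R²·97 − (-63)²:  R² = (3969 + 2239) / 97 = 64
R = √64 = 8  ⇒  r_B = 8 − 6 = 2

rB=2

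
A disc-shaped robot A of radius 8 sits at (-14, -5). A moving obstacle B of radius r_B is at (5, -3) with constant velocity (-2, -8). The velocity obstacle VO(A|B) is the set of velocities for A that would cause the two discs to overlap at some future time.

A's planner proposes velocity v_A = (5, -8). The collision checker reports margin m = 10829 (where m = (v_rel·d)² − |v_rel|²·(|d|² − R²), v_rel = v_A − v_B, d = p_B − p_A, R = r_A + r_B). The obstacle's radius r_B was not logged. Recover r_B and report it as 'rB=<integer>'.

m = 10829
d = (19, 2);  v_rel = (7, 0),  |v_rel|² = 49
v_rel×d = (7)·(2) − (0)·(19) = 14
since m = R²·49 − 14²:  R² = (196 + 10829) / 49 = 225
R = √225 = 15  ⇒  r_B = 15 − 8 = 7

rB=7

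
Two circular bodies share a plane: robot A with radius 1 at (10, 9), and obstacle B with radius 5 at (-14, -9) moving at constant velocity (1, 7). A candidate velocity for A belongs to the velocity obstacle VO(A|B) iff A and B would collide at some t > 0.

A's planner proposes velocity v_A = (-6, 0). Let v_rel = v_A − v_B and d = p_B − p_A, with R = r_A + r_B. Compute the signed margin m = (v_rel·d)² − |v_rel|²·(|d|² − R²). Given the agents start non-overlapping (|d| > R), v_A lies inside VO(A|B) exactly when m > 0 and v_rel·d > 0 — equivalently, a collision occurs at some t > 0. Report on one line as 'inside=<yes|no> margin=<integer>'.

d = (-24, -18),  |d|² = 900;  R = 1+5 = 6,  c = 900−6² = 864
v_rel = (-7, -7),  |v_rel|² = 98;  v_rel·d = (-7)·(-24) + (-7)·(-18) = 294
98·t² − 588·t + 864 = 0  ⇒  m = 294² − 98·864 = 1764
m = 1764 > 0,  v_rel·d = 294 > 0  ⇒  inside

inside=yes margin=1764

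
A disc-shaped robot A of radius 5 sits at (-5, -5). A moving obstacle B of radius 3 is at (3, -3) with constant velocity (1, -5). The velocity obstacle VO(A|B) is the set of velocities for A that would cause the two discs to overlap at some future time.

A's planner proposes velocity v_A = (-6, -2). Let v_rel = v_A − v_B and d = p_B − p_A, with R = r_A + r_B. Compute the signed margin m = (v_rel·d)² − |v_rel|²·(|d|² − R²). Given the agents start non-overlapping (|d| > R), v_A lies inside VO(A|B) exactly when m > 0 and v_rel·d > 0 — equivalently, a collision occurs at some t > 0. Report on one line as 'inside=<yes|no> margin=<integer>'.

d = (8, 2),  |d|² = 68;  R = 5+3 = 8,  c = 68−8² = 4
v_rel = (-7, 3),  |v_rel|² = 58;  v_rel·d = (-7)·(8) + (3)·(2) = -50
58·t² + 100·t + 4 = 0  ⇒  m = (-50)² − 58·4 = 2268
m = 2268 > 0,  v_rel·d = -50 < 0  ⇒  outside

inside=no margin=2268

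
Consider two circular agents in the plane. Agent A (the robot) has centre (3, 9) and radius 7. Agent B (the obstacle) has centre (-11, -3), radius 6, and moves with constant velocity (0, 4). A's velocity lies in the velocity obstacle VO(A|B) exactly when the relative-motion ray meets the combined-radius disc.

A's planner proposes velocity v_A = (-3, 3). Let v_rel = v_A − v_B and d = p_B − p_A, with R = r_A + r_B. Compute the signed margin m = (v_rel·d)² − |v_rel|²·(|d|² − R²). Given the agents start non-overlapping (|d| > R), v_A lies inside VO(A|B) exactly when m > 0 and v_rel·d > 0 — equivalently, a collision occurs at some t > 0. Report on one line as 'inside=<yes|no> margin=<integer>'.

d = (-14, -12),  |d|² = 340;  R = 7+6 = 13,  c = 340−13² = 171
v_rel = (-3, -1),  |v_rel|² = 10;  v_rel·d = (-3)·(-14) + (-1)·(-12) = 54
10·t² − 108·t + 171 = 0  ⇒  m = 54² − 10·171 = 1206
m = 1206 > 0,  v_rel·d = 54 > 0  ⇒  inside

inside=yes margin=1206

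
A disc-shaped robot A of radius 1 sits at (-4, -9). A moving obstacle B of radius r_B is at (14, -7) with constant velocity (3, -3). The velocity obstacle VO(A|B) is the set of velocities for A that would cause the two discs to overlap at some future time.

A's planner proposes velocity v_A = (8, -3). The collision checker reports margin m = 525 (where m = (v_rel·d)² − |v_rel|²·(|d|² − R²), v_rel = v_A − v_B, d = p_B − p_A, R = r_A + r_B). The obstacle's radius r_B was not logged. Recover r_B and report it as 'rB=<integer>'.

m = 525
d = (18, 2);  v_rel = (5, 0),  |v_rel|² = 25
v_rel×d = (5)·(2) − (0)·(18) = 10
since m = R²·25 − 10²:  R² = (100 + 525) / 25 = 25
R = √25 = 5  ⇒  r_B = 5 − 1 = 4

rB=4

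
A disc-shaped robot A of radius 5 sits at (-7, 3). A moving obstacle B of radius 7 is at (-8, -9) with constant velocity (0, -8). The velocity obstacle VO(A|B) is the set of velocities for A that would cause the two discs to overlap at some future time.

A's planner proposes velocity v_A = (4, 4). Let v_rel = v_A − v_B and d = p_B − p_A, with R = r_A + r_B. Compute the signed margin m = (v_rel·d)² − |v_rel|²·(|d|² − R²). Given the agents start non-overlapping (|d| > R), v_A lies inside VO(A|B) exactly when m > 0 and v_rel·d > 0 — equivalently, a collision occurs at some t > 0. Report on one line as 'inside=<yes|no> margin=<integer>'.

d = (-1, -12),  |d|² = 145;  R = 5+7 = 12,  c = 145−12² = 1
v_rel = (4, 12),  |v_rel|² = 160;  v_rel·d = (4)·(-1) + (12)·(-12) = -148
160·t² + 296·t + 1 = 0  ⇒  m = (-148)² − 160·1 = 21744
m = 21744 > 0,  v_rel·d = -148 < 0  ⇒  outside

inside=no margin=21744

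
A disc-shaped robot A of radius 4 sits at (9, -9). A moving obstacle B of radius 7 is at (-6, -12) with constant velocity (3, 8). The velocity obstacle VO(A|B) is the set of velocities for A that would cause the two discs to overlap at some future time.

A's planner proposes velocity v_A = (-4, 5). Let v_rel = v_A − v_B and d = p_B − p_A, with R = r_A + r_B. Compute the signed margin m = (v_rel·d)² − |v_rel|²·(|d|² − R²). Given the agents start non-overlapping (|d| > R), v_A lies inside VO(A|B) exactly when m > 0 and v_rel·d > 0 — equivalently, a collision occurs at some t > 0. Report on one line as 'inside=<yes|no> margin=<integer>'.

d = (-15, -3),  |d|² = 234;  R = 4+7 = 11,  c = 234−11² = 113
v_rel = (-7, -3),  |v_rel|² = 58;  v_rel·d = (-7)·(-15) + (-3)·(-3) = 114
58·t² − 228·t + 113 = 0  ⇒  m = 114² − 58·113 = 6442
m = 6442 > 0,  v_rel·d = 114 > 0  ⇒  inside

inside=yes margin=6442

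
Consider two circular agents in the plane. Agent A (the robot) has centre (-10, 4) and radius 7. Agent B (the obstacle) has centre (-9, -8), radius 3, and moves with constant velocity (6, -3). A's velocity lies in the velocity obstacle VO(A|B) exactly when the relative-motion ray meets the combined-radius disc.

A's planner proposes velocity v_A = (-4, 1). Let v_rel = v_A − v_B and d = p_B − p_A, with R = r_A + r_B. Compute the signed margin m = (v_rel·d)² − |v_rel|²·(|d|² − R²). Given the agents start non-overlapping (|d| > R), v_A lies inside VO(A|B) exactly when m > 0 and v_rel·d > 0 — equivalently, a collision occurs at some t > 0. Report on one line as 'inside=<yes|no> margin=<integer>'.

d = (1, -12),  |d|² = 145;  R = 7+3 = 10,  c = 145−10² = 45
v_rel = (-10, 4),  |v_rel|² = 116;  v_rel·d = (-10)·(1) + (4)·(-12) = -58
116·t² + 116·t + 45 = 0  ⇒  m = (-58)² − 116·45 = -1856
m = -1856 < 0,  v_rel·d = -58 < 0  ⇒  outside

inside=no margin=-1856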